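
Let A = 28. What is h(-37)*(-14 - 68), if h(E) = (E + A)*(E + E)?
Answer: -54612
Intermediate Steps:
h(E) = 2*E*(28 + E) (h(E) = (E + 28)*(E + E) = (28 + E)*(2*E) = 2*E*(28 + E))
h(-37)*(-14 - 68) = (2*(-37)*(28 - 37))*(-14 - 68) = (2*(-37)*(-9))*(-82) = 666*(-82) = -54612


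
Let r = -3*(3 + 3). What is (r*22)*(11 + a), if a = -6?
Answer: -1980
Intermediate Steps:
r = -18 (r = -3*6 = -18)
(r*22)*(11 + a) = (-18*22)*(11 - 6) = -396*5 = -1980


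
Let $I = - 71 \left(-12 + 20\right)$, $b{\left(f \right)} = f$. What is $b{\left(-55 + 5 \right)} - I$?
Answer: $518$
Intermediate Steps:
$I = -568$ ($I = \left(-71\right) 8 = -568$)
$b{\left(-55 + 5 \right)} - I = \left(-55 + 5\right) - -568 = -50 + 568 = 518$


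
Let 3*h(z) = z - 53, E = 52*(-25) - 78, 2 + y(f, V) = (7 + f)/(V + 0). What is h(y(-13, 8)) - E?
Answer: 16313/12 ≈ 1359.4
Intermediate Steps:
y(f, V) = -2 + (7 + f)/V (y(f, V) = -2 + (7 + f)/(V + 0) = -2 + (7 + f)/V)
E = -1378 (E = -1300 - 78 = -1378)
h(z) = -53/3 + z/3 (h(z) = (z - 53)/3 = (-53 + z)/3 = -53/3 + z/3)
h(y(-13, 8)) - E = (-53/3 + ((7 - 13 - 2*8)/8)/3) - 1*(-1378) = (-53/3 + ((7 - 13 - 16)/8)/3) + 1378 = (-53/3 + ((⅛)*(-22))/3) + 1378 = (-53/3 + (⅓)*(-11/4)) + 1378 = (-53/3 - 11/12) + 1378 = -223/12 + 1378 = 16313/12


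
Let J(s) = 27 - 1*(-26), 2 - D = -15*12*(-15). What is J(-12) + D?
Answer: -2645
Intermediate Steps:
D = -2698 (D = 2 - (-15*12)*(-15) = 2 - (-180)*(-15) = 2 - 1*2700 = 2 - 2700 = -2698)
J(s) = 53 (J(s) = 27 + 26 = 53)
J(-12) + D = 53 - 2698 = -2645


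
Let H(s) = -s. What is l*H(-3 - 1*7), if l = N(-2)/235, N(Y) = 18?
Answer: 36/47 ≈ 0.76596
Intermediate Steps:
l = 18/235 ≈ 0.076596
l*H(-3 - 1*7) = 18*(-(-3 - 1*7))/235 = 18*(-(-3 - 7))/235 = 18*(-1*(-10))/235 = (18/235)*10 = 36/47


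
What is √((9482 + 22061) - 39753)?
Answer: I*√8210 ≈ 90.609*I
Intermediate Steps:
√((9482 + 22061) - 39753) = √(31543 - 39753) = √(-8210) = I*√8210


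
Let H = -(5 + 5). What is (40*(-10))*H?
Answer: 4000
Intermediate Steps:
H = -10 (H = -1*10 = -10)
(40*(-10))*H = (40*(-10))*(-10) = -400*(-10) = 4000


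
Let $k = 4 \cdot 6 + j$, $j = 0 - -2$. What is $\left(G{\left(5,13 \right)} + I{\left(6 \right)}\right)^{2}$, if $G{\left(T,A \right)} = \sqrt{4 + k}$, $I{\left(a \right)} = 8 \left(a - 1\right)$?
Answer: $\left(40 + \sqrt{30}\right)^{2} \approx 2068.2$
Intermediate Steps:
$j = 2$ ($j = 0 + 2 = 2$)
$I{\left(a \right)} = -8 + 8 a$ ($I{\left(a \right)} = 8 \left(-1 + a\right) = -8 + 8 a$)
$k = 26$ ($k = 4 \cdot 6 + 2 = 24 + 2 = 26$)
$G{\left(T,A \right)} = \sqrt{30}$ ($G{\left(T,A \right)} = \sqrt{4 + 26} = \sqrt{30}$)
$\left(G{\left(5,13 \right)} + I{\left(6 \right)}\right)^{2} = \left(\sqrt{30} + \left(-8 + 8 \cdot 6\right)\right)^{2} = \left(\sqrt{30} + \left(-8 + 48\right)\right)^{2} = \left(\sqrt{30} + 40\right)^{2} = \left(40 + \sqrt{30}\right)^{2}$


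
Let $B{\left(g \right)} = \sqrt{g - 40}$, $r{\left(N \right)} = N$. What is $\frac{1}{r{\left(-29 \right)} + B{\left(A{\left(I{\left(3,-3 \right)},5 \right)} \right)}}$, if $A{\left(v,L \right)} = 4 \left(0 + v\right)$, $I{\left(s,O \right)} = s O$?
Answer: $- \frac{29}{917} - \frac{2 i \sqrt{19}}{917} \approx -0.031625 - 0.0095069 i$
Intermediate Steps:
$I{\left(s,O \right)} = O s$
$A{\left(v,L \right)} = 4 v$
$B{\left(g \right)} = \sqrt{-40 + g}$
$\frac{1}{r{\left(-29 \right)} + B{\left(A{\left(I{\left(3,-3 \right)},5 \right)} \right)}} = \frac{1}{-29 + \sqrt{-40 + 4 \left(\left(-3\right) 3\right)}} = \frac{1}{-29 + \sqrt{-40 + 4 \left(-9\right)}} = \frac{1}{-29 + \sqrt{-40 - 36}} = \frac{1}{-29 + \sqrt{-76}} = \frac{1}{-29 + 2 i \sqrt{19}}$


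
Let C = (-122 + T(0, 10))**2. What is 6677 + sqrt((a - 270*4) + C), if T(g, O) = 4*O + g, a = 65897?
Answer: 6677 + 3*sqrt(7949) ≈ 6944.5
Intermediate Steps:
T(g, O) = g + 4*O
C = 6724 (C = (-122 + (0 + 4*10))**2 = (-122 + (0 + 40))**2 = (-122 + 40)**2 = (-82)**2 = 6724)
6677 + sqrt((a - 270*4) + C) = 6677 + sqrt((65897 - 270*4) + 6724) = 6677 + sqrt((65897 - 1*1080) + 6724) = 6677 + sqrt((65897 - 1080) + 6724) = 6677 + sqrt(64817 + 6724) = 6677 + sqrt(71541) = 6677 + 3*sqrt(7949)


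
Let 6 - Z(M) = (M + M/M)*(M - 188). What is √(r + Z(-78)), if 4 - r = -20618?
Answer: √146 ≈ 12.083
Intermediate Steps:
Z(M) = 6 - (1 + M)*(-188 + M) (Z(M) = 6 - (M + M/M)*(M - 188) = 6 - (M + 1)*(-188 + M) = 6 - (1 + M)*(-188 + M))
r = 20622 (r = 4 - 1*(-20618) = 4 + 20618 = 20622)
√(r + Z(-78)) = √(20622 + (194 - 1*(-78)² + 187*(-78))) = √(20622 + (194 - 1*6084 - 14586)) = √(20622 + (194 - 6084 - 14586)) = √(20622 - 20476) = √146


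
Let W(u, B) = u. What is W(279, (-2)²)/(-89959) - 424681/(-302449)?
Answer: 38119494808/27208009591 ≈ 1.4010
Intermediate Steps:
W(279, (-2)²)/(-89959) - 424681/(-302449) = 279/(-89959) - 424681/(-302449) = 279*(-1/89959) - 424681*(-1/302449) = -279/89959 + 424681/302449 = 38119494808/27208009591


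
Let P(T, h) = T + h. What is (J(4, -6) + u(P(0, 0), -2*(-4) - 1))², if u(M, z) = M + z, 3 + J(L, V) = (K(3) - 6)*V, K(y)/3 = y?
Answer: 196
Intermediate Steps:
K(y) = 3*y
J(L, V) = -3 + 3*V (J(L, V) = -3 + (3*3 - 6)*V = -3 + (9 - 6)*V = -3 + 3*V)
(J(4, -6) + u(P(0, 0), -2*(-4) - 1))² = ((-3 + 3*(-6)) + ((0 + 0) + (-2*(-4) - 1)))² = ((-3 - 18) + (0 + (8 - 1)))² = (-21 + (0 + 7))² = (-21 + 7)² = (-14)² = 196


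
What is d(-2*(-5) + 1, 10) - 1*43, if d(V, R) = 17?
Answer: -26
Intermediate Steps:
d(-2*(-5) + 1, 10) - 1*43 = 17 - 1*43 = 17 - 43 = -26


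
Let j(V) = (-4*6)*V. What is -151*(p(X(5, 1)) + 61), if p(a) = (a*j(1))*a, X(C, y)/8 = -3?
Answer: 2078213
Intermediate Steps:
X(C, y) = -24 (X(C, y) = 8*(-3) = -24)
j(V) = -24*V
p(a) = -24*a² (p(a) = (a*(-24*1))*a = (a*(-24))*a = (-24*a)*a = -24*a²)
-151*(p(X(5, 1)) + 61) = -151*(-24*(-24)² + 61) = -151*(-24*576 + 61) = -151*(-13824 + 61) = -151*(-13763) = 2078213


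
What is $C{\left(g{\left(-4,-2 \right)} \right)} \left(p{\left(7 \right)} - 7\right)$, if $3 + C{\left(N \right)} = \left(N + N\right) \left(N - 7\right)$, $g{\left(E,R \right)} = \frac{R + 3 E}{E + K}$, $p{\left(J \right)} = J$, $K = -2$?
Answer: $0$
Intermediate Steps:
$g{\left(E,R \right)} = \frac{R + 3 E}{-2 + E}$ ($g{\left(E,R \right)} = \frac{R + 3 E}{E - 2} = \frac{R + 3 E}{-2 + E}$)
$C{\left(N \right)} = -3 + 2 N \left(-7 + N\right)$ ($C{\left(N \right)} = -3 + \left(N + N\right) \left(N - 7\right) = -3 + 2 N \left(-7 + N\right)$)
$C{\left(g{\left(-4,-2 \right)} \right)} \left(p{\left(7 \right)} - 7\right) = \left(-3 - 14 \frac{-2 + 3 \left(-4\right)}{-2 - 4} + 2 \left(\frac{-2 + 3 \left(-4\right)}{-2 - 4}\right)^{2}\right) \left(7 - 7\right) = \left(-3 - 14 \frac{-2 - 12}{-6} + 2 \left(\frac{-2 - 12}{-6}\right)^{2}\right) 0 = \left(-3 - 14 \left(\left(- \frac{1}{6}\right) \left(-14\right)\right) + 2 \left(\left(- \frac{1}{6}\right) \left(-14\right)\right)^{2}\right) 0 = \left(-3 - \frac{98}{3} + 2 \left(\frac{7}{3}\right)^{2}\right) 0 = \left(-3 - \frac{98}{3} + 2 \cdot \frac{49}{9}\right) 0 = \left(-3 - \frac{98}{3} + \frac{98}{9}\right) 0 = \left(- \frac{223}{9}\right) 0 = 0$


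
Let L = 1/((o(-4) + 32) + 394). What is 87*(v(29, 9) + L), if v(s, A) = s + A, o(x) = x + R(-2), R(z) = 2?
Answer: 1401831/424 ≈ 3306.2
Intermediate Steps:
o(x) = 2 + x (o(x) = x + 2 = 2 + x)
L = 1/424 (L = 1/(((2 - 4) + 32) + 394) = 1/((-2 + 32) + 394) = 1/(30 + 394) = 1/424 ≈ 0.0023585)
v(s, A) = A + s
87*(v(29, 9) + L) = 87*((9 + 29) + 1/424) = 87*(38 + 1/424) = 87*(16113/424) = 1401831/424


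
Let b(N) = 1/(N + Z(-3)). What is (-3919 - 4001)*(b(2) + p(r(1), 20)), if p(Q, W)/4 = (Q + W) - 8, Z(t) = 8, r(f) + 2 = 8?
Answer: -571032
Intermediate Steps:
r(f) = 6 (r(f) = -2 + 8 = 6)
p(Q, W) = -32 + 4*Q + 4*W (p(Q, W) = 4*((Q + W) - 8) = 4*(-8 + Q + W) = -32 + 4*Q + 4*W)
b(N) = 1/(8 + N) (b(N) = 1/(N + 8) = 1/(8 + N))
(-3919 - 4001)*(b(2) + p(r(1), 20)) = (-3919 - 4001)*(1/(8 + 2) + (-32 + 4*6 + 4*20)) = -7920*(1/10 + (-32 + 24 + 80)) = -7920*(⅒ + 72) = -7920*721/10 = -571032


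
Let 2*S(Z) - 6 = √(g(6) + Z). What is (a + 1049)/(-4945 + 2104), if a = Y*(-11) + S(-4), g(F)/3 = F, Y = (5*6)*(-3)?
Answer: -2042/2841 - √14/5682 ≈ -0.71942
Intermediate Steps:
Y = -90 (Y = 30*(-3) = -90)
g(F) = 3*F
S(Z) = 3 + √(18 + Z)/2 (S(Z) = 3 + √(3*6 + Z)/2 = 3 + √(18 + Z)/2)
a = 993 + √14/2 (a = -90*(-11) + (3 + √(18 - 4)/2) = 990 + (3 + √14/2) = 993 + √14/2 ≈ 994.87)
(a + 1049)/(-4945 + 2104) = ((993 + √14/2) + 1049)/(-4945 + 2104) = (2042 + √14/2)/(-2841) = (2042 + √14/2)*(-1/2841) = -2042/2841 - √14/5682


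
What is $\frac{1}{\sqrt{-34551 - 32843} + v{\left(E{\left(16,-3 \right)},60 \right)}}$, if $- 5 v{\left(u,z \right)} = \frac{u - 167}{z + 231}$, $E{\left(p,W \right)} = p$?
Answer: $\frac{219705}{142674805651} - \frac{2117025 i \sqrt{67394}}{142674805651} \approx 1.5399 \cdot 10^{-6} - 0.003852 i$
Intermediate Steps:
$v{\left(u,z \right)} = - \frac{-167 + u}{5 \left(231 + z\right)}$ ($v{\left(u,z \right)} = - \frac{\left(u - 167\right) \frac{1}{z + 231}}{5} = - \frac{\left(-167 + u\right) \frac{1}{231 + z}}{5} = - \frac{\frac{1}{231 + z} \left(-167 + u\right)}{5} = - \frac{-167 + u}{5 \left(231 + z\right)}$)
$\frac{1}{\sqrt{-34551 - 32843} + v{\left(E{\left(16,-3 \right)},60 \right)}} = \frac{1}{\sqrt{-34551 - 32843} + \frac{167 - 16}{5 \left(231 + 60\right)}} = \frac{1}{\sqrt{-67394} + \frac{167 - 16}{5 \cdot 291}} = \frac{1}{i \sqrt{67394} + \frac{1}{5} \cdot \frac{1}{291} \cdot 151} = \frac{1}{i \sqrt{67394} + \frac{151}{1455}} = \frac{1}{\frac{151}{1455} + i \sqrt{67394}}$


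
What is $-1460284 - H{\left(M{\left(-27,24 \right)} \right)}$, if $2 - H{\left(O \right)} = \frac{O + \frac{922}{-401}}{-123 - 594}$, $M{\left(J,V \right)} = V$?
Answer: $- \frac{419857058564}{287517} \approx -1.4603 \cdot 10^{6}$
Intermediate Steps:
$H{\left(O \right)} = \frac{574112}{287517} + \frac{O}{717}$ ($H{\left(O \right)} = 2 - \frac{O + \frac{922}{-401}}{-123 - 594} = 2 - \frac{O + 922 \left(- \frac{1}{401}\right)}{-717} = 2 - \left(O - \frac{922}{401}\right) \left(- \frac{1}{717}\right) = 2 - \left(- \frac{922}{401} + O\right) \left(- \frac{1}{717}\right) = 2 - \left(\frac{922}{287517} - \frac{O}{717}\right) = 2 + \left(- \frac{922}{287517} + \frac{O}{717}\right) = \frac{574112}{287517} + \frac{O}{717}$)
$-1460284 - H{\left(M{\left(-27,24 \right)} \right)} = -1460284 - \left(\frac{574112}{287517} + \frac{1}{717} \cdot 24\right) = -1460284 - \left(\frac{574112}{287517} + \frac{8}{239}\right) = -1460284 - \frac{583736}{287517} = - \frac{419857058564}{287517}$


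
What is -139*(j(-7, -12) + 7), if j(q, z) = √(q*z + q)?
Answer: -973 - 139*√77 ≈ -2192.7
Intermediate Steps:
j(q, z) = √(q + q*z)
-139*(j(-7, -12) + 7) = -139*(√(-7*(1 - 12)) + 7) = -139*(√(-7*(-11)) + 7) = -139*(√77 + 7) = -139*(7 + √77) = -973 - 139*√77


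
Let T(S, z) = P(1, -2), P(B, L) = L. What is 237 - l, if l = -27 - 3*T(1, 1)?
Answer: 258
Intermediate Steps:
T(S, z) = -2
l = -21 (l = -27 - 3*(-2) = -27 + 6 = -21)
237 - l = 237 - 1*(-21) = 237 + 21 = 258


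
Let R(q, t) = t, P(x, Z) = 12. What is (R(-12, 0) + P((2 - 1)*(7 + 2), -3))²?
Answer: 144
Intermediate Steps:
(R(-12, 0) + P((2 - 1)*(7 + 2), -3))² = (0 + 12)² = 12² = 144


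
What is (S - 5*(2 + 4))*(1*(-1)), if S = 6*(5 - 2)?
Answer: 12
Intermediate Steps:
S = 18 (S = 6*3 = 18)
(S - 5*(2 + 4))*(1*(-1)) = (18 - 5*(2 + 4))*(1*(-1)) = (18 - 5*6)*(-1) = (18 - 30)*(-1) = -12*(-1) = 12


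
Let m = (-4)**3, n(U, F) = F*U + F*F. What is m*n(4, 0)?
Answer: 0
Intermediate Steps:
n(U, F) = F**2 + F*U (n(U, F) = F*U + F**2 = F**2 + F*U)
m = -64
m*n(4, 0) = -0*(0 + 4) = -0*4 = -64*0 = 0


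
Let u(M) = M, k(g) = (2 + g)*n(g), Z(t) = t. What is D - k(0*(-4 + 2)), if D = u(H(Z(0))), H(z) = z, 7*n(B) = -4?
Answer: 8/7 ≈ 1.1429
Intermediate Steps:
n(B) = -4/7 (n(B) = (⅐)*(-4) = -4/7)
k(g) = -8/7 - 4*g/7 (k(g) = (2 + g)*(-4/7) = -8/7 - 4*g/7)
D = 0
D - k(0*(-4 + 2)) = 0 - (-8/7 - 0*(-4 + 2)) = 0 - (-8/7 - 0*(-2)) = 0 - (-8/7 - 4/7*0) = 0 - (-8/7 + 0) = 0 - 1*(-8/7) = 0 + 8/7 = 8/7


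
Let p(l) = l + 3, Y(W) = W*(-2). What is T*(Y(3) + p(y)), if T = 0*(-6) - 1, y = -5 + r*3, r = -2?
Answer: 14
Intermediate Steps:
Y(W) = -2*W
y = -11 (y = -5 - 2*3 = -5 - 6 = -11)
p(l) = 3 + l
T = -1 (T = 0 - 1 = -1)
T*(Y(3) + p(y)) = -(-2*3 + (3 - 11)) = -(-6 - 8) = -1*(-14) = 14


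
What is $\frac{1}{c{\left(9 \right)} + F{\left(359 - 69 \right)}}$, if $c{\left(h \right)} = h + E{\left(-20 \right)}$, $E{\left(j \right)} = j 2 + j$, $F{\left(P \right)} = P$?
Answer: $\frac{1}{239} \approx 0.0041841$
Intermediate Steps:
$E{\left(j \right)} = 3 j$ ($E{\left(j \right)} = 2 j + j = 3 j$)
$c{\left(h \right)} = -60 + h$ ($c{\left(h \right)} = h + 3 \left(-20\right) = h - 60 = -60 + h$)
$\frac{1}{c{\left(9 \right)} + F{\left(359 - 69 \right)}} = \frac{1}{\left(-60 + 9\right) + \left(359 - 69\right)} = \frac{1}{-51 + 290} = \frac{1}{239}$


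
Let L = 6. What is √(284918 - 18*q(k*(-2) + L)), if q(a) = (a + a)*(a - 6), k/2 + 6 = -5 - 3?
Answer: √159926 ≈ 399.91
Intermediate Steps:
k = -28 (k = -12 + 2*(-5 - 3) = -12 + 2*(-8) = -12 - 16 = -28)
q(a) = 2*a*(-6 + a) (q(a) = (2*a)*(-6 + a) = 2*a*(-6 + a))
√(284918 - 18*q(k*(-2) + L)) = √(284918 - 36*(-28*(-2) + 6)*(-6 + (-28*(-2) + 6))) = √(284918 - 36*(56 + 6)*(-6 + (56 + 6))) = √(284918 - 36*62*(-6 + 62)) = √(284918 - 36*62*56) = √(284918 - 18*6944) = √(284918 - 124992) = √159926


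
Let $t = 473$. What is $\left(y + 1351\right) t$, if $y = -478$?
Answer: $412929$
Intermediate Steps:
$\left(y + 1351\right) t = \left(-478 + 1351\right) 473 = 873 \cdot 473 = 412929$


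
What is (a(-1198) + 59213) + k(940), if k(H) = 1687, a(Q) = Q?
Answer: 59702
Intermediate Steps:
(a(-1198) + 59213) + k(940) = (-1198 + 59213) + 1687 = 58015 + 1687 = 59702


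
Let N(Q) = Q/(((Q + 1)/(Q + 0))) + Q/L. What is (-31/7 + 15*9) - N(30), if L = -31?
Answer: 22244/217 ≈ 102.51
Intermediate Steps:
N(Q) = -Q/31 + Q²/(1 + Q) (N(Q) = Q/(((Q + 1)/(Q + 0))) + Q/(-31) = Q/(((1 + Q)/Q)) + Q*(-1/31) = Q/(((1 + Q)/Q)) - Q/31 = Q*(Q/(1 + Q)) - Q/31 = Q²/(1 + Q) - Q/31 = -Q/31 + Q²/(1 + Q))
(-31/7 + 15*9) - N(30) = (-31/7 + 15*9) - 30*(-1 + 30*30)/(31*(1 + 30)) = (-31*⅐ + 135) - 30*(-1 + 900)/(31*31) = (-31/7 + 135) - 30*899/(31*31) = 914/7 - 1*870/31 = 914/7 - 870/31 = 22244/217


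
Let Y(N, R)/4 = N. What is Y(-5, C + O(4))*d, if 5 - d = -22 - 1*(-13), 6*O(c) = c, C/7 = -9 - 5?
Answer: -280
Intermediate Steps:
C = -98 (C = 7*(-9 - 5) = 7*(-14) = -98)
O(c) = c/6
Y(N, R) = 4*N
d = 14 (d = 5 - (-22 - 1*(-13)) = 5 - (-22 + 13) = 5 - 1*(-9) = 5 + 9 = 14)
Y(-5, C + O(4))*d = (4*(-5))*14 = -20*14 = -280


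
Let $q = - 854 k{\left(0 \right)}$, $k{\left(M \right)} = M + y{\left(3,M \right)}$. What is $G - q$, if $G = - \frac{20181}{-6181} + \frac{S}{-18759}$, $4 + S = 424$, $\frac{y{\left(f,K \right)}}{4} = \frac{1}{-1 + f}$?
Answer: $\frac{9448453271}{5521399} \approx 1711.2$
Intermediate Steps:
$y{\left(f,K \right)} = \frac{4}{-1 + f}$
$k{\left(M \right)} = 2 + M$ ($k{\left(M \right)} = M + \frac{4}{-1 + 3} = M + \frac{4}{2} = M + 4 \cdot \frac{1}{2} = M + 2 = 2 + M$)
$S = 420$ ($S = -4 + 424 = 420$)
$q = -1708$ ($q = - 854 \left(2 + 0\right) = \left(-854\right) 2 = -1708$)
$G = \frac{17903779}{5521399}$ ($G = - \frac{20181}{-6181} + \frac{420}{-18759} = \left(-20181\right) \left(- \frac{1}{6181}\right) + 420 \left(- \frac{1}{18759}\right) = \frac{2883}{883} - \frac{140}{6253} = \frac{17903779}{5521399} \approx 3.2426$)
$G - q = \frac{17903779}{5521399} - -1708 = \frac{17903779}{5521399} + 1708 = \frac{9448453271}{5521399}$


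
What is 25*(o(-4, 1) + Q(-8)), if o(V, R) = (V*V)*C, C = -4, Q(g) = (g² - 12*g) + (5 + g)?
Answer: 2325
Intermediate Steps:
Q(g) = 5 + g² - 11*g
o(V, R) = -4*V² (o(V, R) = (V*V)*(-4) = V²*(-4) = -4*V²)
25*(o(-4, 1) + Q(-8)) = 25*(-4*(-4)² + (5 + (-8)² - 11*(-8))) = 25*(-4*16 + (5 + 64 + 88)) = 25*(-64 + 157) = 25*93 = 2325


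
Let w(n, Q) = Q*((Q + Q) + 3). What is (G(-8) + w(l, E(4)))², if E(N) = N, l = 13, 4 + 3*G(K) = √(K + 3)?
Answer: (128 + I*√5)²/9 ≈ 1819.9 + 63.604*I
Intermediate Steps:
G(K) = -4/3 + √(3 + K)/3 (G(K) = -4/3 + √(K + 3)/3 = -4/3 + √(3 + K)/3)
w(n, Q) = Q*(3 + 2*Q) (w(n, Q) = Q*(2*Q + 3) = Q*(3 + 2*Q))
(G(-8) + w(l, E(4)))² = ((-4/3 + √(3 - 8)/3) + 4*(3 + 2*4))² = ((-4/3 + √(-5)/3) + 4*(3 + 8))² = ((-4/3 + (I*√5)/3) + 4*11)² = ((-4/3 + I*√5/3) + 44)² = (128/3 + I*√5/3)²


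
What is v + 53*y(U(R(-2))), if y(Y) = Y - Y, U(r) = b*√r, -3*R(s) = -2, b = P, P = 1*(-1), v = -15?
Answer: -15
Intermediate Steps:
P = -1
b = -1
R(s) = ⅔ (R(s) = -⅓*(-2) = ⅔)
U(r) = -√r
y(Y) = 0
v + 53*y(U(R(-2))) = -15 + 53*0 = -15 + 0 = -15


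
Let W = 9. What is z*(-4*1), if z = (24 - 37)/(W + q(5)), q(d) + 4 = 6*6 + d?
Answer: 26/23 ≈ 1.1304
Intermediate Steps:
q(d) = 32 + d (q(d) = -4 + (6*6 + d) = -4 + (36 + d) = 32 + d)
z = -13/46 (z = (24 - 37)/(9 + (32 + 5)) = -13/(9 + 37) = -13/46 ≈ -0.28261)
z*(-4*1) = -(-26)/23 = -13/46*(-4) = 26/23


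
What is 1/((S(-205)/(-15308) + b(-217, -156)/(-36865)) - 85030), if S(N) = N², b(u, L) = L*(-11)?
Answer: -564329420/47986506102753 ≈ -1.1760e-5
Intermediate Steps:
b(u, L) = -11*L
1/((S(-205)/(-15308) + b(-217, -156)/(-36865)) - 85030) = 1/(((-205)²/(-15308) - 11*(-156)/(-36865)) - 85030) = 1/((42025*(-1/15308) + 1716*(-1/36865)) - 85030) = 1/((-42025/15308 - 1716/36865) - 85030) = 1/(-1575520153/564329420 - 85030) = 1/(-47986506102753/564329420) = -564329420/47986506102753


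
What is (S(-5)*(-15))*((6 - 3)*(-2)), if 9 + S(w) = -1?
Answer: -900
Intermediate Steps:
S(w) = -10 (S(w) = -9 - 1 = -10)
(S(-5)*(-15))*((6 - 3)*(-2)) = (-10*(-15))*((6 - 3)*(-2)) = 150*(3*(-2)) = 150*(-6) = -900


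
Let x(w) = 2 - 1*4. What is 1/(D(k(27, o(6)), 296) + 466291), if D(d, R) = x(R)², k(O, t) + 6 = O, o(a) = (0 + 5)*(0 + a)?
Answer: 1/466295 ≈ 2.1446e-6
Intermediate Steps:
o(a) = 5*a
k(O, t) = -6 + O
x(w) = -2 (x(w) = 2 - 4 = -2)
D(d, R) = 4 (D(d, R) = (-2)² = 4)
1/(D(k(27, o(6)), 296) + 466291) = 1/(4 + 466291) = 1/466295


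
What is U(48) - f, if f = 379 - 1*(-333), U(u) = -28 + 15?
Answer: -725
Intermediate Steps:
U(u) = -13
f = 712 (f = 379 + 333 = 712)
U(48) - f = -13 - 1*712 = -13 - 712 = -725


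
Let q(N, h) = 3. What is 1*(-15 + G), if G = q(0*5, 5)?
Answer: -12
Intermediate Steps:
G = 3
1*(-15 + G) = 1*(-15 + 3) = 1*(-12) = -12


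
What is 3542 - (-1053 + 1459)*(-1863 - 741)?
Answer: 1060766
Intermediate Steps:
3542 - (-1053 + 1459)*(-1863 - 741) = 3542 - 406*(-2604) = 3542 - 1*(-1057224) = 3542 + 1057224 = 1060766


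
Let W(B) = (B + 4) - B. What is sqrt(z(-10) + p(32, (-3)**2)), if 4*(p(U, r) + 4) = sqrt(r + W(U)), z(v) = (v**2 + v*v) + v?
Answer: sqrt(744 + sqrt(13))/2 ≈ 13.671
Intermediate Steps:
z(v) = v + 2*v**2 (z(v) = (v**2 + v**2) + v = 2*v**2 + v = v + 2*v**2)
W(B) = 4 (W(B) = (4 + B) - B = 4)
p(U, r) = -4 + sqrt(4 + r)/4 (p(U, r) = -4 + sqrt(r + 4)/4 = -4 + sqrt(4 + r)/4)
sqrt(z(-10) + p(32, (-3)**2)) = sqrt(-10*(1 + 2*(-10)) + (-4 + sqrt(4 + (-3)**2)/4)) = sqrt(-10*(1 - 20) + (-4 + sqrt(4 + 9)/4)) = sqrt(-10*(-19) + (-4 + sqrt(13)/4)) = sqrt(190 + (-4 + sqrt(13)/4)) = sqrt(186 + sqrt(13)/4)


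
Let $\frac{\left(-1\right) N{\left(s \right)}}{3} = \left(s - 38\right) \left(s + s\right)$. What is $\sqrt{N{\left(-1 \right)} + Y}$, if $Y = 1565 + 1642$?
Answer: $\sqrt{2973} \approx 54.525$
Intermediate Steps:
$N{\left(s \right)} = - 6 s \left(-38 + s\right)$ ($N{\left(s \right)} = - 3 \left(s - 38\right) \left(s + s\right) = - 3 \left(-38 + s\right) 2 s = - 3 \cdot 2 s \left(-38 + s\right) = - 6 s \left(-38 + s\right)$)
$Y = 3207$
$\sqrt{N{\left(-1 \right)} + Y} = \sqrt{6 \left(-1\right) \left(38 - -1\right) + 3207} = \sqrt{6 \left(-1\right) \left(38 + 1\right) + 3207} = \sqrt{6 \left(-1\right) 39 + 3207} = \sqrt{-234 + 3207} = \sqrt{2973}$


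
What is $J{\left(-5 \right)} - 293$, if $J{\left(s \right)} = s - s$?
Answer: $-293$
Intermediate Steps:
$J{\left(s \right)} = 0$
$J{\left(-5 \right)} - 293 = 0 - 293 = -293$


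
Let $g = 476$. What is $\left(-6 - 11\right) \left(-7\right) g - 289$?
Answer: $56355$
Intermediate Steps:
$\left(-6 - 11\right) \left(-7\right) g - 289 = \left(-6 - 11\right) \left(-7\right) 476 - 289 = \left(-17\right) \left(-7\right) 476 - 289 = 119 \cdot 476 - 289 = 56644 - 289 = 56355$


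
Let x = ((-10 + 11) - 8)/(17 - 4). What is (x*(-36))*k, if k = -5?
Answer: -1260/13 ≈ -96.923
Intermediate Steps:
x = -7/13 (x = (1 - 8)/13 = -7*1/13 = -7/13 ≈ -0.53846)
(x*(-36))*k = -7/13*(-36)*(-5) = (252/13)*(-5) = -1260/13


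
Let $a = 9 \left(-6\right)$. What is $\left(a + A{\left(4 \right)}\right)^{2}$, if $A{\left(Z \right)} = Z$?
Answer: $2500$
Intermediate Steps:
$a = -54$
$\left(a + A{\left(4 \right)}\right)^{2} = \left(-54 + 4\right)^{2} = \left(-50\right)^{2} = 2500$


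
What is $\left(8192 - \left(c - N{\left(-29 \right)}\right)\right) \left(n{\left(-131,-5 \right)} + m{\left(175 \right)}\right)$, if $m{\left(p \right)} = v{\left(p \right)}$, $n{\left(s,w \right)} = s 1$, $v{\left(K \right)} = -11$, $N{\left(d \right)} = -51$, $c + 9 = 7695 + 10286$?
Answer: $1396002$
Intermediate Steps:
$c = 17972$ ($c = -9 + \left(7695 + 10286\right) = -9 + 17981 = 17972$)
$n{\left(s,w \right)} = s$
$m{\left(p \right)} = -11$
$\left(8192 - \left(c - N{\left(-29 \right)}\right)\right) \left(n{\left(-131,-5 \right)} + m{\left(175 \right)}\right) = \left(8192 - 18023\right) \left(-131 - 11\right) = \left(8192 - 18023\right) \left(-142\right) = \left(-9831\right) \left(-142\right) = 1396002$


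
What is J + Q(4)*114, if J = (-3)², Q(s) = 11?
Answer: 1263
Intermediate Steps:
J = 9
J + Q(4)*114 = 9 + 11*114 = 9 + 1254 = 1263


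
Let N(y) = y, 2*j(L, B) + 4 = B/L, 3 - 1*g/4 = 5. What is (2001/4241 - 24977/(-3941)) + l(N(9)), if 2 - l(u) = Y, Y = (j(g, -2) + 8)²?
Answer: -30706366741/1069681984 ≈ -28.706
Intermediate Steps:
g = -8 (g = 12 - 4*5 = 12 - 20 = -8)
j(L, B) = -2 + B/(2*L) (j(L, B) = -2 + (B/L)/2 = -2 + B/(2*L))
Y = 2401/64 (Y = ((-2 + (½)*(-2)/(-8)) + 8)² = ((-2 + (½)*(-2)*(-⅛)) + 8)² = ((-2 + ⅛) + 8)² = (-15/8 + 8)² = (49/8)² = 2401/64 ≈ 37.516)
l(u) = -2273/64 (l(u) = 2 - 1*2401/64 = 2 - 2401/64 = -2273/64)
(2001/4241 - 24977/(-3941)) + l(N(9)) = (2001/4241 - 24977/(-3941)) - 2273/64 = (2001*(1/4241) - 24977*(-1/3941)) - 2273/64 = (2001/4241 + 24977/3941) - 2273/64 = 113813398/16713781 - 2273/64 = -30706366741/1069681984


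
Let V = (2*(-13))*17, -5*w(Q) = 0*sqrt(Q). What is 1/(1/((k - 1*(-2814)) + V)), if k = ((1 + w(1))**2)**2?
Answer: 2373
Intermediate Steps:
w(Q) = 0 (w(Q) = -0*sqrt(Q) = -1/5*0 = 0)
V = -442 (V = -26*17 = -442)
k = 1 (k = ((1 + 0)**2)**2 = (1**2)**2 = 1**2 = 1)
1/(1/((k - 1*(-2814)) + V)) = 1/(1/((1 - 1*(-2814)) - 442)) = 1/(1/((1 + 2814) - 442)) = 1/(1/(2815 - 442)) = 1/(1/2373) = 2373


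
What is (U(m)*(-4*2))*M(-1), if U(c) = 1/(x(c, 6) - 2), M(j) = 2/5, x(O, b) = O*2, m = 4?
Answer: -8/15 ≈ -0.53333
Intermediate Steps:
x(O, b) = 2*O
M(j) = ⅖ (M(j) = 2*(⅕) = ⅖)
U(c) = 1/(-2 + 2*c) (U(c) = 1/(2*c - 2) = 1/(-2 + 2*c))
(U(m)*(-4*2))*M(-1) = ((1/(2*(-1 + 4)))*(-4*2))*(⅖) = (((½)/3)*(-8))*(⅖) = (((½)*(⅓))*(-8))*(⅖) = ((⅙)*(-8))*(⅖) = -4/3*⅖ = -8/15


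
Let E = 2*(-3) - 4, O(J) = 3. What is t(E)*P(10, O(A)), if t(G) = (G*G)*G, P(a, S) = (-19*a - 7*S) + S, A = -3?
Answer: 208000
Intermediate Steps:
E = -10 (E = -6 - 4 = -10)
P(a, S) = -19*a - 6*S
t(G) = G³ (t(G) = G²*G = G³)
t(E)*P(10, O(A)) = (-10)³*(-19*10 - 6*3) = -1000*(-190 - 18) = -1000*(-208) = 208000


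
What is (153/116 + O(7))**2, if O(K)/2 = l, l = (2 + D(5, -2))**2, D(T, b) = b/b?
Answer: 5022081/13456 ≈ 373.22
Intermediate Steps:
D(T, b) = 1
l = 9 (l = (2 + 1)**2 = 3**2 = 9)
O(K) = 18 (O(K) = 2*9 = 18)
(153/116 + O(7))**2 = (153/116 + 18)**2 = (2241/116)**2 = 5022081/13456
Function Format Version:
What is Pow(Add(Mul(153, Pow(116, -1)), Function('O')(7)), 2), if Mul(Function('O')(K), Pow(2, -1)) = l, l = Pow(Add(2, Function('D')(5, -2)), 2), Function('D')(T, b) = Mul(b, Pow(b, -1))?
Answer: Rational(5022081, 13456) ≈ 373.22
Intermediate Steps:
Function('D')(T, b) = 1
l = 9 (l = Pow(Add(2, 1), 2) = Pow(3, 2) = 9)
Function('O')(K) = 18 (Function('O')(K) = Mul(2, 9) = 18)
Pow(Add(Mul(153, Pow(116, -1)), Function('O')(7)), 2) = Pow(Add(Mul(153, Pow(116, -1)), 18), 2) = Pow(Add(Mul(153, Rational(1, 116)), 18), 2) = Pow(Add(Rational(153, 116), 18), 2) = Pow(Rational(2241, 116), 2) = Rational(5022081, 13456)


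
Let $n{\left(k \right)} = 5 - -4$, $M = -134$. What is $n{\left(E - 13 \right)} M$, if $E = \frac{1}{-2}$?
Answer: $-1206$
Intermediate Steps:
$E = - \frac{1}{2} \approx -0.5$
$n{\left(k \right)} = 9$ ($n{\left(k \right)} = 5 + 4 = 9$)
$n{\left(E - 13 \right)} M = 9 \left(-134\right) = -1206$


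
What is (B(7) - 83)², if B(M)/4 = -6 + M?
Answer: 6241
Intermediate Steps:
B(M) = -24 + 4*M (B(M) = 4*(-6 + M) = -24 + 4*M)
(B(7) - 83)² = ((-24 + 4*7) - 83)² = ((-24 + 28) - 83)² = (4 - 83)² = (-79)² = 6241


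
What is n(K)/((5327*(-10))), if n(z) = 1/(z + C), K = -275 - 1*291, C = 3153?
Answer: -1/137809490 ≈ -7.2564e-9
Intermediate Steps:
K = -566 (K = -275 - 291 = -566)
n(z) = 1/(3153 + z) (n(z) = 1/(z + 3153) = 1/(3153 + z))
n(K)/((5327*(-10))) = 1/((3153 - 566)*((5327*(-10)))) = 1/(2587*(-53270)) = (1/2587)*(-1/53270) = -1/137809490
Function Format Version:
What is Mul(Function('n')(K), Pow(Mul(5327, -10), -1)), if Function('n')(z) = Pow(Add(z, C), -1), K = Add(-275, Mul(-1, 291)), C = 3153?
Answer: Rational(-1, 137809490) ≈ -7.2564e-9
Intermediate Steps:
K = -566 (K = Add(-275, -291) = -566)
Function('n')(z) = Pow(Add(3153, z), -1) (Function('n')(z) = Pow(Add(z, 3153), -1) = Pow(Add(3153, z), -1))
Mul(Function('n')(K), Pow(Mul(5327, -10), -1)) = Mul(Pow(Add(3153, -566), -1), Pow(Mul(5327, -10), -1)) = Mul(Pow(2587, -1), Pow(-53270, -1)) = Mul(Rational(1, 2587), Rational(-1, 53270)) = Rational(-1, 137809490)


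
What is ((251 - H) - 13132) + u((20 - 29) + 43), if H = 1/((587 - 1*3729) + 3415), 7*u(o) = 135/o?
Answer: -119556211/9282 ≈ -12880.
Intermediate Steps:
u(o) = 135/(7*o) (u(o) = (135/o)/7 = 135/(7*o))
H = 1/273 (H = 1/((587 - 3729) + 3415) = 1/(-3142 + 3415) = 1/273 ≈ 0.0036630)
((251 - H) - 13132) + u((20 - 29) + 43) = ((251 - 1*1/273) - 13132) + 135/(7*((20 - 29) + 43)) = ((251 - 1/273) - 13132) + 135/(7*(-9 + 43)) = (68522/273 - 13132) + (135/7)/34 = -3516514/273 + (135/7)*(1/34) = -3516514/273 + 135/238 = -119556211/9282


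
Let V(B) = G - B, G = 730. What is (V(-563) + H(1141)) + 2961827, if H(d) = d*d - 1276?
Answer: 4263725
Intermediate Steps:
V(B) = 730 - B
H(d) = -1276 + d² (H(d) = d² - 1276 = -1276 + d²)
(V(-563) + H(1141)) + 2961827 = ((730 - 1*(-563)) + (-1276 + 1141²)) + 2961827 = ((730 + 563) + (-1276 + 1301881)) + 2961827 = (1293 + 1300605) + 2961827 = 1301898 + 2961827 = 4263725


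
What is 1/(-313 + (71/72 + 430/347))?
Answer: -24984/7764395 ≈ -0.0032178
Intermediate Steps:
1/(-313 + (71/72 + 430/347)) = 1/(-313 + 55597/24984) = 1/(-7764395/24984) = -24984/7764395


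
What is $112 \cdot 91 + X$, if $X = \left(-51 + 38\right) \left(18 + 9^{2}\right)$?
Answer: $8905$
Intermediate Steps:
$X = -1287$ ($X = - 13 \left(18 + 81\right) = \left(-13\right) 99 = -1287$)
$112 \cdot 91 + X = 112 \cdot 91 - 1287 = 10192 - 1287 = 8905$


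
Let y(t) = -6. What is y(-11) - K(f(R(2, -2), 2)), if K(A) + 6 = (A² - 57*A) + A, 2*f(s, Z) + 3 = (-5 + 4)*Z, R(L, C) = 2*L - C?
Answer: -585/4 ≈ -146.25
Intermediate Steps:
R(L, C) = -C + 2*L
f(s, Z) = -3/2 - Z/2 (f(s, Z) = -3/2 + ((-5 + 4)*Z)/2 = -3/2 + (-Z)/2 = -3/2 - Z/2)
K(A) = -6 + A² - 56*A (K(A) = -6 + ((A² - 57*A) + A) = -6 + (A² - 56*A) = -6 + A² - 56*A)
y(-11) - K(f(R(2, -2), 2)) = -6 - (-6 + (-3/2 - ½*2)² - 56*(-3/2 - ½*2)) = -6 - (-6 + (-3/2 - 1)² - 56*(-3/2 - 1)) = -6 - (-6 + (-5/2)² - 56*(-5/2)) = -6 - (-6 + 25/4 + 140) = -6 - 1*561/4 = -6 - 561/4 = -585/4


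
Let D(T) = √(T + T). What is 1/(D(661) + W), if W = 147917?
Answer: 147917/21879437567 - √1322/21879437567 ≈ 6.7589e-6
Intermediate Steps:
D(T) = √2*√T (D(T) = √(2*T) = √2*√T)
1/(D(661) + W) = 1/(√2*√661 + 147917) = 1/(√1322 + 147917) = 1/(147917 + √1322)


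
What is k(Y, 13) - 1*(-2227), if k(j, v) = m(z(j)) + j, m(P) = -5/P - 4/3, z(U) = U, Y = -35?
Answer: 46007/21 ≈ 2190.8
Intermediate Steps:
m(P) = -4/3 - 5/P (m(P) = -5/P - 4*⅓ = -5/P - 4/3 = -4/3 - 5/P)
k(j, v) = -4/3 + j - 5/j (k(j, v) = (-4/3 - 5/j) + j = -4/3 + j - 5/j)
k(Y, 13) - 1*(-2227) = (-4/3 - 35 - 5/(-35)) - 1*(-2227) = (-4/3 - 35 - 5*(-1/35)) + 2227 = (-4/3 - 35 + ⅐) + 2227 = -760/21 + 2227 = 46007/21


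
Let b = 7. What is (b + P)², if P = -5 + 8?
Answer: 100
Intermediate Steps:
P = 3
(b + P)² = (7 + 3)² = 10² = 100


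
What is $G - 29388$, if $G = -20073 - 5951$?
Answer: $-55412$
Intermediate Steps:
$G = -26024$
$G - 29388 = -26024 - 29388 = -55412$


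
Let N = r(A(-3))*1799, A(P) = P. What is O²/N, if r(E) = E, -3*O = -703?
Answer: -494209/48573 ≈ -10.175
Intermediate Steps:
O = 703/3 (O = -⅓*(-703) = 703/3 ≈ 234.33)
N = -5397 (N = -3*1799 = -5397)
O²/N = (703/3)²/(-5397) = (494209/9)*(-1/5397) = -494209/48573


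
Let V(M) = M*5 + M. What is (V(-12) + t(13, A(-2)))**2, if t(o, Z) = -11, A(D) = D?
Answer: 6889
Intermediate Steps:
V(M) = 6*M (V(M) = 5*M + M = 6*M)
(V(-12) + t(13, A(-2)))**2 = (6*(-12) - 11)**2 = (-72 - 11)**2 = (-83)**2 = 6889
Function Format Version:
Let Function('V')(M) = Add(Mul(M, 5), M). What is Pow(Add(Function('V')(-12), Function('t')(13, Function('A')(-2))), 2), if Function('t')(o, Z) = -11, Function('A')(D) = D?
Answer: 6889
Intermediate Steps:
Function('V')(M) = Mul(6, M) (Function('V')(M) = Add(Mul(5, M), M) = Mul(6, M))
Pow(Add(Function('V')(-12), Function('t')(13, Function('A')(-2))), 2) = Pow(Add(Mul(6, -12), -11), 2) = Pow(Add(-72, -11), 2) = Pow(-83, 2) = 6889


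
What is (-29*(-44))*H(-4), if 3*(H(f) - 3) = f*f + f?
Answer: 8932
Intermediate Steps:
H(f) = 3 + f/3 + f**2/3 (H(f) = 3 + (f*f + f)/3 = 3 + (f**2 + f)/3 = 3 + (f + f**2)/3 = 3 + (f/3 + f**2/3) = 3 + f/3 + f**2/3)
(-29*(-44))*H(-4) = (-29*(-44))*(3 + (1/3)*(-4) + (1/3)*(-4)**2) = 1276*(3 - 4/3 + (1/3)*16) = 1276*(3 - 4/3 + 16/3) = 1276*7 = 8932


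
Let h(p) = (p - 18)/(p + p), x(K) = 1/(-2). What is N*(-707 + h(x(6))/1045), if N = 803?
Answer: -107864289/190 ≈ -5.6771e+5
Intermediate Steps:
x(K) = -½
h(p) = (-18 + p)/(2*p) (h(p) = (-18 + p)/((2*p)) = (-18 + p)*(1/(2*p)) = (-18 + p)/(2*p))
N*(-707 + h(x(6))/1045) = 803*(-707 + ((-18 - ½)/(2*(-½)))/1045) = 803*(-707 + ((½)*(-2)*(-37/2))*(1/1045)) = 803*(-707 + (37/2)*(1/1045)) = 803*(-707 + 37/2090) = 803*(-1477593/2090) = -107864289/190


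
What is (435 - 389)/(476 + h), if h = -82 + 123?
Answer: 46/517 ≈ 0.088975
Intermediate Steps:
h = 41
(435 - 389)/(476 + h) = (435 - 389)/(476 + 41) = 46/517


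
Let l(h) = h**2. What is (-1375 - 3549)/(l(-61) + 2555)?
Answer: -1231/1569 ≈ -0.78458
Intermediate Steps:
(-1375 - 3549)/(l(-61) + 2555) = (-1375 - 3549)/((-61)**2 + 2555) = -4924/(3721 + 2555) = -4924/6276 = -4924*1/6276 = -1231/1569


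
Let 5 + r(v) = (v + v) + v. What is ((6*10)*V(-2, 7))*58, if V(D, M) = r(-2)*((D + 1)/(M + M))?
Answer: 19140/7 ≈ 2734.3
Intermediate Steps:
r(v) = -5 + 3*v (r(v) = -5 + ((v + v) + v) = -5 + (2*v + v) = -5 + 3*v)
V(D, M) = -11*(1 + D)/(2*M) (V(D, M) = (-5 + 3*(-2))*((D + 1)/(M + M)) = (-5 - 6)*((1 + D)/((2*M))) = -11*(1 + D)*1/(2*M) = -11*(1 + D)/(2*M))
((6*10)*V(-2, 7))*58 = ((6*10)*((11/2)*(-1 - 1*(-2))/7))*58 = (60*((11/2)*(⅐)*(-1 + 2)))*58 = (60*((11/2)*(⅐)*1))*58 = (60*(11/14))*58 = (330/7)*58 = 19140/7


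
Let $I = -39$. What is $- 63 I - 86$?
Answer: $2371$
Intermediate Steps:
$- 63 I - 86 = \left(-63\right) \left(-39\right) - 86 = 2457 - 86 = 2371$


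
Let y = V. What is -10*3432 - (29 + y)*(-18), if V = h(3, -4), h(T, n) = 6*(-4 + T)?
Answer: -33906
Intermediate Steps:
h(T, n) = -24 + 6*T
V = -6 (V = -24 + 6*3 = -24 + 18 = -6)
y = -6
-10*3432 - (29 + y)*(-18) = -10*3432 - (29 - 6)*(-18) = -34320 - 23*(-18) = -34320 - 1*(-414) = -34320 + 414 = -33906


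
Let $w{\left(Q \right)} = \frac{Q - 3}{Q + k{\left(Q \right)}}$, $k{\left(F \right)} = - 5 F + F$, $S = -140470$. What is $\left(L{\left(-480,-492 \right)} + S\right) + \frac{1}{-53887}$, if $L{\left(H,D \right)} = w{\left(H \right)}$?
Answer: $- \frac{3633371983487}{25865760} \approx -1.4047 \cdot 10^{5}$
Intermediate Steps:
$k{\left(F \right)} = - 4 F$
$w{\left(Q \right)} = - \frac{-3 + Q}{3 Q}$ ($w{\left(Q \right)} = \frac{Q - 3}{Q - 4 Q} = \frac{-3 + Q}{\left(-3\right) Q} = \left(-3 + Q\right) \left(- \frac{1}{3 Q}\right) = - \frac{-3 + Q}{3 Q}$)
$L{\left(H,D \right)} = \frac{3 - H}{3 H}$
$\left(L{\left(-480,-492 \right)} + S\right) + \frac{1}{-53887} = \left(\frac{3 - -480}{3 \left(-480\right)} - 140470\right) + \frac{1}{-53887} = \left(\frac{1}{3} \left(- \frac{1}{480}\right) \left(3 + 480\right) - 140470\right) - \frac{1}{53887} = \left(\frac{1}{3} \left(- \frac{1}{480}\right) 483 - 140470\right) - \frac{1}{53887} = \left(- \frac{161}{480} - 140470\right) - \frac{1}{53887} = - \frac{67425761}{480} - \frac{1}{53887} = - \frac{3633371983487}{25865760}$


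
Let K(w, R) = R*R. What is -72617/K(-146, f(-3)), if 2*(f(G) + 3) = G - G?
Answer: -72617/9 ≈ -8068.6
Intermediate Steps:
f(G) = -3 (f(G) = -3 + (G - G)/2 = -3 + (1/2)*0 = -3 + 0 = -3)
K(w, R) = R**2
-72617/K(-146, f(-3)) = -72617/((-3)**2) = -72617/9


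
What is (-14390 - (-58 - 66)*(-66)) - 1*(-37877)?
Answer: 15303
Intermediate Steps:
(-14390 - (-58 - 66)*(-66)) - 1*(-37877) = (-14390 - (-124)*(-66)) + 37877 = (-14390 - 1*8184) + 37877 = (-14390 - 8184) + 37877 = -22574 + 37877 = 15303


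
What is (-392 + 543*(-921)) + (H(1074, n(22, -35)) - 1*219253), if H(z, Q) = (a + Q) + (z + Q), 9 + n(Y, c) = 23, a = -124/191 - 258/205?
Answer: -28138658828/39155 ≈ -7.1865e+5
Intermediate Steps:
a = -74698/39155 (a = -124*1/191 - 258*1/205 = -124/191 - 258/205 = -74698/39155 ≈ -1.9078)
n(Y, c) = 14 (n(Y, c) = -9 + 23 = 14)
H(z, Q) = -74698/39155 + z + 2*Q (H(z, Q) = (-74698/39155 + Q) + (z + Q) = (-74698/39155 + Q) + (Q + z) = -74698/39155 + z + 2*Q)
(-392 + 543*(-921)) + (H(1074, n(22, -35)) - 1*219253) = (-392 + 543*(-921)) + ((-74698/39155 + 1074 + 2*14) - 1*219253) = (-392 - 500103) + ((-74698/39155 + 1074 + 28) - 219253) = -500495 + (43074112/39155 - 219253) = -500495 - 8541777103/39155 = -28138658828/39155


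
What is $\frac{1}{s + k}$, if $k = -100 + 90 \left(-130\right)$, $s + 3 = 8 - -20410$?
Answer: $\frac{1}{8615} \approx 0.00011608$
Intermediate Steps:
$s = 20415$ ($s = -3 + \left(8 - -20410\right) = -3 + \left(8 + 20410\right) = -3 + 20418 = 20415$)
$k = -11800$ ($k = -100 - 11700 = -11800$)
$\frac{1}{s + k} = \frac{1}{20415 - 11800} = \frac{1}{8615}$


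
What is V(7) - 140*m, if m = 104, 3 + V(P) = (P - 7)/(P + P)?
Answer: -14563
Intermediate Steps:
V(P) = -3 + (-7 + P)/(2*P) (V(P) = -3 + (P - 7)/(P + P) = -3 + (-7 + P)/((2*P)) = -3 + (-7 + P)*(1/(2*P)) = -3 + (-7 + P)/(2*P))
V(7) - 140*m = (½)*(-7 - 5*7)/7 - 140*104 = (½)*(⅐)*(-7 - 35) - 14560 = (½)*(⅐)*(-42) - 14560 = -3 - 14560 = -14563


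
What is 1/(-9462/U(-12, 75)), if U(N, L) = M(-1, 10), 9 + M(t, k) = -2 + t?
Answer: 2/1577 ≈ 0.0012682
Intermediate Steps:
M(t, k) = -11 + t (M(t, k) = -9 + (-2 + t) = -11 + t)
U(N, L) = -12 (U(N, L) = -11 - 1 = -12)
1/(-9462/U(-12, 75)) = 1/(-9462/(-12)) = 1/(-9462*(-1/12)) = 1/(1577/2) = 2/1577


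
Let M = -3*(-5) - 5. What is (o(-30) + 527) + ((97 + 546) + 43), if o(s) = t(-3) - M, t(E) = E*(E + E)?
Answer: 1221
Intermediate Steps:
M = 10 (M = 15 - 5 = 10)
t(E) = 2*E² (t(E) = E*(2*E) = 2*E²)
o(s) = 8 (o(s) = 2*(-3)² - 1*10 = 2*9 - 10 = 18 - 10 = 8)
(o(-30) + 527) + ((97 + 546) + 43) = (8 + 527) + ((97 + 546) + 43) = 535 + (643 + 43) = 535 + 686 = 1221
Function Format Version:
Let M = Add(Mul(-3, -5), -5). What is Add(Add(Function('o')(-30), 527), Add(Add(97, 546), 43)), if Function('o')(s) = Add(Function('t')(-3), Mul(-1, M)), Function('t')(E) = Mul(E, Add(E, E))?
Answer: 1221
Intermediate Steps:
M = 10 (M = Add(15, -5) = 10)
Function('t')(E) = Mul(2, Pow(E, 2)) (Function('t')(E) = Mul(E, Mul(2, E)) = Mul(2, Pow(E, 2)))
Function('o')(s) = 8 (Function('o')(s) = Add(Mul(2, Pow(-3, 2)), Mul(-1, 10)) = Add(Mul(2, 9), -10) = Add(18, -10) = 8)
Add(Add(Function('o')(-30), 527), Add(Add(97, 546), 43)) = Add(Add(8, 527), Add(Add(97, 546), 43)) = Add(535, Add(643, 43)) = Add(535, 686) = 1221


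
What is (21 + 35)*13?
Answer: 728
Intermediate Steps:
(21 + 35)*13 = 56*13 = 728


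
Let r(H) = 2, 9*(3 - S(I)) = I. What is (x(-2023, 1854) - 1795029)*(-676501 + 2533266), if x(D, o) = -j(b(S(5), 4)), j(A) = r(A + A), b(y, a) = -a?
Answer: -3332950734715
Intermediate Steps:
S(I) = 3 - I/9
j(A) = 2
x(D, o) = -2 (x(D, o) = -1*2 = -2)
(x(-2023, 1854) - 1795029)*(-676501 + 2533266) = (-2 - 1795029)*(-676501 + 2533266) = -1795031*1856765 = -3332950734715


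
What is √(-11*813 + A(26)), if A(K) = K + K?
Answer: I*√8891 ≈ 94.292*I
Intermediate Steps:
A(K) = 2*K
√(-11*813 + A(26)) = √(-11*813 + 2*26) = √(-8943 + 52) = √(-8891) = I*√8891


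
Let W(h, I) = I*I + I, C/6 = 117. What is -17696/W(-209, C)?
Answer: -8848/246753 ≈ -0.035858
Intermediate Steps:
C = 702 (C = 6*117 = 702)
W(h, I) = I + I**2 (W(h, I) = I**2 + I = I + I**2)
-17696/W(-209, C) = -17696*1/(702*(1 + 702)) = -17696/(702*703) = -17696/493506 = -17696*1/493506 = -8848/246753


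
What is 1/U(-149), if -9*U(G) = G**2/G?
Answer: 9/149 ≈ 0.060403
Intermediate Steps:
U(G) = -G/9 (U(G) = -G**2/(9*G) = -G/9)
1/U(-149) = 1/(-1/9*(-149)) = 1/(149/9) = 9/149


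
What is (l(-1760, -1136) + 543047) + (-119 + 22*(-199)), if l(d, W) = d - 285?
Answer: 536505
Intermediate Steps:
l(d, W) = -285 + d
(l(-1760, -1136) + 543047) + (-119 + 22*(-199)) = ((-285 - 1760) + 543047) + (-119 + 22*(-199)) = (-2045 + 543047) + (-119 - 4378) = 541002 - 4497 = 536505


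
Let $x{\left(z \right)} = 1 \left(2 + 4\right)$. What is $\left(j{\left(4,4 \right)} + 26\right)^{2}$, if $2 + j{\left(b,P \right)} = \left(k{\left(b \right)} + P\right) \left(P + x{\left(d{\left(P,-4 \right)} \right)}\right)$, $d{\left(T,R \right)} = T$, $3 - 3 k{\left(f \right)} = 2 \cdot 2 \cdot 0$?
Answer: $5476$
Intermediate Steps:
$k{\left(f \right)} = 1$ ($k{\left(f \right)} = 1 - \frac{2 \cdot 2 \cdot 0}{3} = 1 - \frac{4 \cdot 0}{3} = 1 - 0 = 1 + 0 = 1$)
$x{\left(z \right)} = 6$ ($x{\left(z \right)} = 1 \cdot 6 = 6$)
$j{\left(b,P \right)} = -2 + \left(1 + P\right) \left(6 + P\right)$ ($j{\left(b,P \right)} = -2 + \left(1 + P\right) \left(P + 6\right) = -2 + \left(1 + P\right) \left(6 + P\right)$)
$\left(j{\left(4,4 \right)} + 26\right)^{2} = \left(\left(4 + 4^{2} + 7 \cdot 4\right) + 26\right)^{2} = \left(\left(4 + 16 + 28\right) + 26\right)^{2} = \left(48 + 26\right)^{2} = 74^{2} = 5476$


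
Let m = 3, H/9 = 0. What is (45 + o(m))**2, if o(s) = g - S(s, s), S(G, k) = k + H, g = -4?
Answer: 1444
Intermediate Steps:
H = 0 (H = 9*0 = 0)
S(G, k) = k (S(G, k) = k + 0 = k)
o(s) = -4 - s
(45 + o(m))**2 = (45 + (-4 - 1*3))**2 = (45 + (-4 - 3))**2 = (45 - 7)**2 = 38**2 = 1444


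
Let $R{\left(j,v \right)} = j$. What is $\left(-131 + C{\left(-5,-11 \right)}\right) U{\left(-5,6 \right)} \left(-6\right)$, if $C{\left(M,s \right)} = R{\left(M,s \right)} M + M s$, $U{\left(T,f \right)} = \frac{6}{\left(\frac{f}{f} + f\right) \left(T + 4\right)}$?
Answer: $- \frac{1836}{7} \approx -262.29$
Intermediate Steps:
$U{\left(T,f \right)} = \frac{6}{\left(1 + f\right) \left(4 + T\right)}$
$C{\left(M,s \right)} = M^{2} + M s$ ($C{\left(M,s \right)} = M M + M s = M^{2} + M s$)
$\left(-131 + C{\left(-5,-11 \right)}\right) U{\left(-5,6 \right)} \left(-6\right) = \left(-131 - 5 \left(-5 - 11\right)\right) \frac{6}{4 - 5 + 4 \cdot 6 - 30} \left(-6\right) = \left(-131 - -80\right) \frac{6}{4 - 5 + 24 - 30} \left(-6\right) = \left(-131 + 80\right) \frac{6}{-7} \left(-6\right) = - 51 \cdot 6 \left(- \frac{1}{7}\right) \left(-6\right) = - 51 \left(\left(- \frac{6}{7}\right) \left(-6\right)\right) = \left(-51\right) \frac{36}{7} = - \frac{1836}{7}$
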